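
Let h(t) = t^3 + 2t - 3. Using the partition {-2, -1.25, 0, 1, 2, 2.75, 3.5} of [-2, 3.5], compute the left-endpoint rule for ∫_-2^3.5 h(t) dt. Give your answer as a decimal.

0.65625

Subinterval widths: 0.75, 1.25, 1, 1, 0.75, 0.75.
Left endpoints: -2, -1.25, 0, 1, 2, 2.75.
h(-2) = -15, h(-1.25) = -7.453125, h(0) = -3, h(1) = 0, h(2) = 9, h(2.75) = 23.296875.
Sum = Σ Δt_i · h(t_i).
Sum = 0.65625.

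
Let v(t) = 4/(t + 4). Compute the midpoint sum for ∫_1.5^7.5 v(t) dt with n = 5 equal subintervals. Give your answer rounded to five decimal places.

2.94434

Δt = (7.5 − 1.5)/5 = 1.2.
Midpoints: 2.1, 3.3, 4.5, 5.7, 6.9.
v(2.1) = 40/61, v(3.3) = 40/73, v(4.5) = 8/17, v(5.7) = 40/97, v(6.9) = 40/109.
Sum = Δt · [v(2.1) + v(3.3) + v(4.5) + v(5.7) + v(6.9)].
Sum ≈ 2.94434.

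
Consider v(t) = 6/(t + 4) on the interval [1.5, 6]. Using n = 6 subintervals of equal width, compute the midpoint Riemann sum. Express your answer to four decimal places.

3.5838

Δt = (6 − 1.5)/6 = 0.75.
Midpoints: 1.875, 2.625, 3.375, 4.125, 4.875, 5.625.
v(1.875) = 48/47, v(2.625) = 48/53, v(3.375) = 48/59, v(4.125) = 48/65, v(4.875) = 48/71, v(5.625) = 48/77.
Sum = Δt · [v(1.875) + v(2.625) + v(3.375) + ...].
Sum ≈ 3.5838.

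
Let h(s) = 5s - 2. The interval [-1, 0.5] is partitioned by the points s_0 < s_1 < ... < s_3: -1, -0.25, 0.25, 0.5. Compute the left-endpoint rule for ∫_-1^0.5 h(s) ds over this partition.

-7.0625

Subinterval widths: 0.75, 0.5, 0.25.
Left endpoints: -1, -0.25, 0.25.
h(-1) = -7, h(-0.25) = -3.25, h(0.25) = -0.75.
Sum = Σ Δs_i · h(s_i).
Sum = -7.0625.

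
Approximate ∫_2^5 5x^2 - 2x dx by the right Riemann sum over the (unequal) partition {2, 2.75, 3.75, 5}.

Subinterval widths: 0.75, 1, 1.25.
Right endpoints: 2.75, 3.75, 5.
f(2.75) = 32.3125, f(3.75) = 62.8125, f(5) = 115.
Sum = Σ Δx_i · f(x_i).
Sum = 230.796875.

230.796875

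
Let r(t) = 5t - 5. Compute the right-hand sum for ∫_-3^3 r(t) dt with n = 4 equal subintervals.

-7.5

Δt = (3 − (-3))/4 = 1.5.
Right endpoints: -1.5, 0, 1.5, 3.
r(-1.5) = -12.5, r(0) = -5, r(1.5) = 2.5, r(3) = 10.
Sum = Δt · [r(-1.5) + r(0) + r(1.5) + r(3)].
Sum = -7.5.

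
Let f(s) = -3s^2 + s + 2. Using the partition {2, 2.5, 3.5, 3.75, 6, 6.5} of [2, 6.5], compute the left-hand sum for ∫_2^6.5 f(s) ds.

-158.046875

Subinterval widths: 0.5, 1, 0.25, 2.25, 0.5.
Left endpoints: 2, 2.5, 3.5, 3.75, 6.
f(2) = -8, f(2.5) = -14.25, f(3.5) = -31.25, f(3.75) = -36.4375, f(6) = -100.
Sum = Σ Δs_i · f(s_i).
Sum = -158.046875.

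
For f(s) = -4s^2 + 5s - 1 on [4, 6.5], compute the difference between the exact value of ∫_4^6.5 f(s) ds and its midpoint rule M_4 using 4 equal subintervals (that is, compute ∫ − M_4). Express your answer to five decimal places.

-0.32552

Exact integral: ∫_4^6.5 f(s) ds ≈ -217.7083333.
M_4 = -217.3828125.
Error ≈ -217.7083333 − (-217.3828125) ≈ -0.32552.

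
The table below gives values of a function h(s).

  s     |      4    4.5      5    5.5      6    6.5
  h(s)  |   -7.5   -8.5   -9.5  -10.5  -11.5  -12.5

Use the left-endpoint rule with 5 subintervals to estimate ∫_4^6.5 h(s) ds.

-23.75

Δs = 0.5.
Sum = 0.5·[(-7.5) + (-8.5) + (-9.5) + (-10.5) + (-11.5)] = -23.75.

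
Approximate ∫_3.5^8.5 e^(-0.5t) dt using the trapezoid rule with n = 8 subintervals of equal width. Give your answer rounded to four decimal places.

Δt = (8.5 − 3.5)/8 = 0.625.
f(3.5) ≈ 0.1738, f(4.125) ≈ 0.1271, f(4.75) ≈ 0.0930, f(5.375) ≈ 0.0681, f(6) ≈ 0.0498, f(6.625) ≈ 0.0364, f(7.25) ≈ 0.0266, f(7.875) ≈ 0.0195, f(8.5) ≈ 0.0143.
T_8 = (Δt/2)·[f(t_0) + 2f(t_1) + ... + 2f(t_{7}) + f(t_8)].
Sum ≈ 0.3216.

0.3216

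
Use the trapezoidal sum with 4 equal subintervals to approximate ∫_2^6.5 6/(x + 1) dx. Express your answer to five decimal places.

Δx = (6.5 − 2)/4 = 1.125.
f(2) = 2, f(3.125) = 16/11, f(4.25) = 8/7, f(5.375) = 16/17, f(6.5) = 0.8.
T_4 = (Δx/2)·[f(x_0) + 2f(x_1) + 2f(x_2) + 2f(x_3) + f(x_4)].
Sum ≈ 5.55590.

5.55590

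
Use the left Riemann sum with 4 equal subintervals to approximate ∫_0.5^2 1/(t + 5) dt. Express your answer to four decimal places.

Δt = (2 − 0.5)/4 = 0.375.
Left endpoints: 0.5, 0.875, 1.25, 1.625.
f(0.5) = 2/11, f(0.875) = 8/47, f(1.25) = 0.16, f(1.625) = 8/53.
Sum = Δt · [f(0.5) + f(0.875) + f(1.25) + f(1.625)].
Sum ≈ 0.2486.

0.2486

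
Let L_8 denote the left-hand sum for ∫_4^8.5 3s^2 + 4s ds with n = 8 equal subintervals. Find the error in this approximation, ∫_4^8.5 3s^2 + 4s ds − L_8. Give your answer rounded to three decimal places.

Exact integral: ∫_4^8.5 f(s) ds = 662.625.
L_8 ≈ 610.81348.
Error ≈ 662.625 − 610.81348 ≈ 51.812.

51.812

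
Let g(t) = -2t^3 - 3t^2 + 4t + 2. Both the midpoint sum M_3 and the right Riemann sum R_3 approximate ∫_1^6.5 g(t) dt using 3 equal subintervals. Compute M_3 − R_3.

M_3 ≈ -1032.8732639.
R_3 ≈ -1745.6388889.
M_3 − R_3 = 712.765625.

712.765625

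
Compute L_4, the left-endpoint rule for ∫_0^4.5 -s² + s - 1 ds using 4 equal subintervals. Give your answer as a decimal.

-16.83984375

Δs = (4.5 − 0)/4 = 1.125.
Left endpoints: 0, 1.125, 2.25, 3.375.
f(0) = -1, f(1.125) = -1.140625, f(2.25) = -3.8125, f(3.375) = -9.015625.
Sum = Δs · [f(0) + f(1.125) + f(2.25) + f(3.375)].
Sum = -16.83984375.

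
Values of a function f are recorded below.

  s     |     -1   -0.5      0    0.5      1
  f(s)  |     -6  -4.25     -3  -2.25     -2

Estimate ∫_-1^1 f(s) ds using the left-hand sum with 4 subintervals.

Δs = 0.5.
Sum = 0.5·[(-6) + (-4.25) + (-3) + (-2.25)] = -7.75.

-7.75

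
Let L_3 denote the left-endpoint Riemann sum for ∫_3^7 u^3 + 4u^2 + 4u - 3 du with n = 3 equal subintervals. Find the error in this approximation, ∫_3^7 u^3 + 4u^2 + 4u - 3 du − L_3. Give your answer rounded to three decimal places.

Exact integral: ∫_3^7 f(u) du ≈ 1069.33333.
L_3 ≈ 763.85185.
Error ≈ 1069.33333 − 763.85185 ≈ 305.481.

305.481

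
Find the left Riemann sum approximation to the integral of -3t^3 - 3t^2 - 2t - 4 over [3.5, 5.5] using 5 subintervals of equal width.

Δt = (5.5 − 3.5)/5 = 0.4.
Left endpoints: 3.5, 3.9, 4.3, 4.7, 5.1.
f(3.5) = -176.375, f(3.9) = -235.387, f(4.3) = -306.591, f(4.7) = -391.139, f(5.1) = -490.183.
Sum = Δt · [f(3.5) + f(3.9) + f(4.3) + f(4.7) + f(5.1)].
Sum = -639.87.

-639.87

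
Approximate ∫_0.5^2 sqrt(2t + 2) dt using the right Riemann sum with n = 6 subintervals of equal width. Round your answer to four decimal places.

Δt = (2 − 0.5)/6 = 0.25.
Right endpoints: 0.75, 1, 1.25, 1.5, 1.75, 2.
f(0.75) ≈ 1.8708, f(1) ≈ 2.0000, f(1.25) ≈ 2.1213, f(1.5) ≈ 2.2361, f(1.75) ≈ 2.3452, f(2) ≈ 2.4495.
Sum = Δt · [f(0.75) + f(1) + f(1.25) + ...].
Sum ≈ 3.2557.

3.2557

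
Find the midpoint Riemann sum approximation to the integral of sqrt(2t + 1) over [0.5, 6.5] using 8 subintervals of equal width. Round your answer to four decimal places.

Δt = (6.5 − 0.5)/8 = 0.75.
Midpoints: 0.875, 1.625, 2.375, 3.125, 3.875, 4.625, 5.375, 6.125.
f(0.875) ≈ 1.6583, f(1.625) ≈ 2.0616, f(2.375) ≈ 2.3979, f(3.125) ≈ 2.6926, f(3.875) ≈ 2.9580, f(4.625) ≈ 3.2016, f(5.375) ≈ 3.4278, f(6.125) ≈ 3.6401.
Sum = Δt · [f(0.875) + f(1.625) + f(2.375) + ...].
Sum ≈ 16.5284.

16.5284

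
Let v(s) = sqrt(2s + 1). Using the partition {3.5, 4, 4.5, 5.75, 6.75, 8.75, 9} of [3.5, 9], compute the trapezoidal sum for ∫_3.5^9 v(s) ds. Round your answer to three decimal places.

Subinterval widths: 0.5, 0.5, 1.25, 1, 2, 0.25.
v(3.5) ≈ 2.828, v(4) ≈ 3.000, v(4.5) ≈ 3.162, v(5.75) ≈ 3.536, v(6.75) ≈ 3.808, v(8.75) ≈ 4.301, v(9) ≈ 4.359.
On each subinterval the trapezoid contributes (Δs_i/2)·[v(s_{i-1}) + v(s_i)].
Sum ≈ 20.047.

20.047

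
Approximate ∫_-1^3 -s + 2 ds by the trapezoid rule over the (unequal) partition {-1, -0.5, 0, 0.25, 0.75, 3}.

4

Subinterval widths: 0.5, 0.5, 0.25, 0.5, 2.25.
f(-1) = 3, f(-0.5) = 2.5, f(0) = 2, f(0.25) = 1.75, f(0.75) = 1.25, f(3) = -1.
On each subinterval the trapezoid contributes (Δs_i/2)·[f(s_{i-1}) + f(s_i)].
Sum = 4.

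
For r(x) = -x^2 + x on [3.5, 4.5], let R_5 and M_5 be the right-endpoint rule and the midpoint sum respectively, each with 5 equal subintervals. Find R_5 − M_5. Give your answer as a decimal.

-0.71

R_5 = -12.79.
M_5 = -12.08.
R_5 − M_5 = -0.71.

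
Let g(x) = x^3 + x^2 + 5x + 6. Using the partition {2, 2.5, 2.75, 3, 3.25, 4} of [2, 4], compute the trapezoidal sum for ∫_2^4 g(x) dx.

Subinterval widths: 0.5, 0.25, 0.25, 0.25, 0.75.
g(2) = 28, g(2.5) = 40.375, g(2.75) = 48.109375, g(3) = 57, g(3.25) = 67.140625, g(4) = 106.
On each subinterval the trapezoid contributes (Δx_i/2)·[g(x_{i-1}) + g(x_i)].
Sum = 121.73828125.

121.73828125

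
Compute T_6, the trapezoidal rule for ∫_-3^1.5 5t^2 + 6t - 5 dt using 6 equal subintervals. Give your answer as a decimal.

Δt = (1.5 − (-3))/6 = 0.75.
f(-3) = 22, f(-2.25) = 6.8125, f(-1.5) = -2.75, f(-0.75) = -6.6875, f(0) = -5, f(0.75) = 2.3125, f(1.5) = 15.25.
T_6 = (Δt/2)·[f(t_0) + 2f(t_1) + ... + 2f(t_{5}) + f(t_6)].
Sum = 9.984375.

9.984375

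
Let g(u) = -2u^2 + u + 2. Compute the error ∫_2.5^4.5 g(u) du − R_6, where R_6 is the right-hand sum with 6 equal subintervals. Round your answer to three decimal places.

Exact integral: ∫_2.5^4.5 g(u) du ≈ -39.33333.
R_6 ≈ -43.74074.
Error ≈ -39.33333 − (-43.74074) ≈ 4.407.

4.407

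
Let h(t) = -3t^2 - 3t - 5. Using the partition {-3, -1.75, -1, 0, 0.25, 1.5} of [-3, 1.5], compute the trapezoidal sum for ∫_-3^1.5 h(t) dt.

-45.421875

Subinterval widths: 1.25, 0.75, 1, 0.25, 1.25.
h(-3) = -23, h(-1.75) = -8.9375, h(-1) = -5, h(0) = -5, h(0.25) = -5.9375, h(1.5) = -16.25.
On each subinterval the trapezoid contributes (Δt_i/2)·[h(t_{i-1}) + h(t_i)].
Sum = -45.421875.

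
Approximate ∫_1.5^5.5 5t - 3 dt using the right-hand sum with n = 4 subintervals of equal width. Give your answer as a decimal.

Δt = (5.5 − 1.5)/4 = 1.
Right endpoints: 2.5, 3.5, 4.5, 5.5.
f(2.5) = 9.5, f(3.5) = 14.5, f(4.5) = 19.5, f(5.5) = 24.5.
Sum = Δt · [f(2.5) + f(3.5) + f(4.5) + f(5.5)].
Sum = 68.

68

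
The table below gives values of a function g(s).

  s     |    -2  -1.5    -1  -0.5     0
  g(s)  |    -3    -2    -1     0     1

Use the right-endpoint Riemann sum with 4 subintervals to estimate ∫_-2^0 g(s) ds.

-1

Δs = 0.5.
Sum = 0.5·[(-2) + (-1) + 0 + 1] = -1.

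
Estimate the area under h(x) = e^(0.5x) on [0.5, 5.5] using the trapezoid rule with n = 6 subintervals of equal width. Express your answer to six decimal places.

Δx = (5.5 − 0.5)/6 = 5/6.
h(0.5) ≈ 1.284025, h(4/3) ≈ 1.947734, h(13/6) ≈ 2.954512, h(3) ≈ 4.481689, h(23/6) ≈ 6.798260, h(14/3) ≈ 10.312259, h(5.5) ≈ 15.642632.
T_6 = (Δx/2)·[h(x_0) + 2h(x_1) + ... + 2h(x_{5}) + h(x_6)].
Sum ≈ 29.131485.

29.131485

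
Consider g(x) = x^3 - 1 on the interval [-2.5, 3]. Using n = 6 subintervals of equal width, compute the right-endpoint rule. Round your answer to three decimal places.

25.099

Δx = (3 − (-2.5))/6 = 11/12.
Right endpoints: -19/12, -2/3, 0.25, 7/6, 25/12, 3.
g(-19/12) = -8587/1728, g(-2/3) = -35/27, g(0.25) = -0.984375, g(7/6) = 127/216, g(25/12) = 13897/1728, g(3) = 26.
Sum = Δx · [g(-19/12) + g(-2/3) + g(0.25) + ...].
Sum ≈ 25.099.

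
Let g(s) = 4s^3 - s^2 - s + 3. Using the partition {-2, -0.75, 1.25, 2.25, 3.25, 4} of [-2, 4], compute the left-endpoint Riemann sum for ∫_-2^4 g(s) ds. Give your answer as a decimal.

Subinterval widths: 1.25, 2, 1, 1, 0.75.
Left endpoints: -2, -0.75, 1.25, 2.25, 3.25.
g(-2) = -31, g(-0.75) = 1.5, g(1.25) = 8, g(2.25) = 41.25, g(3.25) = 126.5.
Sum = Σ Δs_i · g(s_i).
Sum = 108.375.

108.375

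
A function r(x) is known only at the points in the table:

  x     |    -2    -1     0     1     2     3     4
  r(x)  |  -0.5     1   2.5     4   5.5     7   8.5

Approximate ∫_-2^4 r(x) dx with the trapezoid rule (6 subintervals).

Δx = 1.
T_6 = (1/2)·[(-0.5) + 2·1 + 2·2.5 + 2·4 + 2·5.5 + 2·7 + 8.5] = 24.

24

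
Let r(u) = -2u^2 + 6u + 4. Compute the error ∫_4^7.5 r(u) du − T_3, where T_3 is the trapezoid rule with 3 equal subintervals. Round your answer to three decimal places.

Exact integral: ∫_4^7.5 r(u) du ≈ -103.83333.
T_3 ≈ -105.42130.
Error ≈ -103.83333 − (-105.42130) ≈ 1.588.

1.588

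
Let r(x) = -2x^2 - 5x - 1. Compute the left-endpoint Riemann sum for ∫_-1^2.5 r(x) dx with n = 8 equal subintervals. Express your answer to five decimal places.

-21.80664

Δx = (2.5 − (-1))/8 = 0.4375.
Left endpoints: -1, -0.5625, -0.125, 0.3125, 0.75, 1.1875, 1.625, 2.0625.
r(-1) = 2, r(-0.5625) = 1.1796875, r(-0.125) = -0.40625, r(0.3125) = -2.7578125, r(0.75) = -5.875, r(1.1875) = -9.7578125, r(1.625) = -14.40625, r(2.0625) = -19.8203125.
Sum = Δx · [r(-1) + r(-0.5625) + r(-0.125) + ...].
Sum ≈ -21.80664.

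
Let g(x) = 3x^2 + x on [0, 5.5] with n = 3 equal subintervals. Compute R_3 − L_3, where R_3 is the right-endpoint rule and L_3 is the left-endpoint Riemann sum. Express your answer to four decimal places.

176.4583

R_3 ≈ 278.972222.
L_3 ≈ 102.513889.
R_3 − L_3 ≈ 176.4583.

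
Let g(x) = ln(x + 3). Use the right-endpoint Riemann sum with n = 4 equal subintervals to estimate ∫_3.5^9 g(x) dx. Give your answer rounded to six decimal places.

12.562596

Δx = (9 − 3.5)/4 = 1.375.
Right endpoints: 4.875, 6.25, 7.625, 9.
g(4.875) ≈ 2.063693, g(6.25) ≈ 2.224624, g(7.625) ≈ 2.363210, g(9) ≈ 2.484907.
Sum = Δx · [g(4.875) + g(6.25) + g(7.625) + g(9)].
Sum ≈ 12.562596.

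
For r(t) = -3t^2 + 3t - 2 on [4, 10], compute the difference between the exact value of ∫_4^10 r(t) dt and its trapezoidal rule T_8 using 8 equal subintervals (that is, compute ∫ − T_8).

Exact integral: ∫_4^10 r(t) dt = -822.
T_8 = -823.6875.
Error = -822 − (-823.6875) = 1.6875.

1.6875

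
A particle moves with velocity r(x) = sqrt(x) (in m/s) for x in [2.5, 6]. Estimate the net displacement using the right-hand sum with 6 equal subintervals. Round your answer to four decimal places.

Δx = (6 − 2.5)/6 = 7/12.
Right endpoints: 37/12, 11/3, 4.25, 29/6, 65/12, 6.
r(37/12) ≈ 1.7559, r(11/3) ≈ 1.9149, r(4.25) ≈ 2.0616, r(29/6) ≈ 2.1985, r(65/12) ≈ 2.3274, r(6) ≈ 2.4495.
Sum = Δx · [r(37/12) + r(11/3) + r(4.25) + ...].
Sum ≈ 7.4128.

7.4128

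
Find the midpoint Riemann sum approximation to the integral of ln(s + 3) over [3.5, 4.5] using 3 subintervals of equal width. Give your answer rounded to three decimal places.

1.945

Δs = (4.5 − 3.5)/3 = 1/3.
Midpoints: 11/3, 4, 13/3.
f(11/3) ≈ 1.897, f(4) ≈ 1.946, f(13/3) ≈ 1.992.
Sum = Δs · [f(11/3) + f(4) + f(13/3)].
Sum ≈ 1.945.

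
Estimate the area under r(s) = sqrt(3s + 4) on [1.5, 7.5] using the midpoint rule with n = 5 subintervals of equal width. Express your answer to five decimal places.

Δs = (7.5 − 1.5)/5 = 1.2.
Midpoints: 2.1, 3.3, 4.5, 5.7, 6.9.
r(2.1) ≈ 3.20936, r(3.3) ≈ 3.72827, r(4.5) ≈ 4.18330, r(5.7) ≈ 4.59347, r(6.9) ≈ 4.96991.
Sum = Δs · [r(2.1) + r(3.3) + r(4.5) + r(5.7) + r(6.9)].
Sum ≈ 24.82118.

24.82118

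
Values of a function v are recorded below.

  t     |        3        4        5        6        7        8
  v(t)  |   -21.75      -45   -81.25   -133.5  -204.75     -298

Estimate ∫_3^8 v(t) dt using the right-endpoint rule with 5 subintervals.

-762.5

Δt = 1.
Sum = 1·[(-45) + (-81.25) + (-133.5) + (-204.75) + (-298)] = -762.5.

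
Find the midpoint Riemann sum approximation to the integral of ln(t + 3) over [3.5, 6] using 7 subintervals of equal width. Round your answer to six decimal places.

Δt = (6 − 3.5)/7 = 5/14.
Midpoints: 103/28, 113/28, 123/28, 4.75, 143/28, 153/28, 163/28.
f(103/28) ≈ 1.898904, f(113/28) ≈ 1.950999, f(123/28) ≈ 2.000514, f(4.75) ≈ 2.047693, f(143/28) ≈ 2.092746, f(153/28) ≈ 2.135856, f(163/28) ≈ 2.177184.
Sum = Δt · [f(103/28) + f(113/28) + f(123/28) + ...].
Sum ≈ 5.108534.

5.108534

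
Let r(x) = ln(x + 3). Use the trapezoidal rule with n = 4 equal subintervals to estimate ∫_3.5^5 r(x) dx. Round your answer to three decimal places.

Δx = (5 − 3.5)/4 = 0.375.
r(3.5) ≈ 1.872, r(3.875) ≈ 1.928, r(4.25) ≈ 1.981, r(4.625) ≈ 2.031, r(5) ≈ 2.079.
T_4 = (Δx/2)·[r(x_0) + 2r(x_1) + 2r(x_2) + 2r(x_3) + r(x_4)].
Sum ≈ 2.968.

2.968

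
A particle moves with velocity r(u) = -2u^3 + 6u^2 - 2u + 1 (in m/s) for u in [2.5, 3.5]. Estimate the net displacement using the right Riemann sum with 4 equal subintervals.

Δu = (3.5 − 2.5)/4 = 0.25.
Right endpoints: 2.75, 3, 3.25, 3.5.
r(2.75) = -0.71875, r(3) = -5, r(3.25) = -10.78125, r(3.5) = -18.25.
Sum = Δu · [r(2.75) + r(3) + r(3.25) + r(3.5)].
Sum = -8.6875.

-8.6875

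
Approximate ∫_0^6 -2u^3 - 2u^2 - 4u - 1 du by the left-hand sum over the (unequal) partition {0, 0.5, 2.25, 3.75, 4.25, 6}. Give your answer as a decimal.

Subinterval widths: 0.5, 1.75, 1.5, 0.5, 1.75.
Left endpoints: 0, 0.5, 2.25, 3.75, 4.25.
f(0) = -1, f(0.5) = -3.75, f(2.25) = -42.90625, f(3.75) = -149.59375, f(4.25) = -207.65625.
Sum = Σ Δu_i · f(u_i).
Sum = -509.6171875.

-509.6171875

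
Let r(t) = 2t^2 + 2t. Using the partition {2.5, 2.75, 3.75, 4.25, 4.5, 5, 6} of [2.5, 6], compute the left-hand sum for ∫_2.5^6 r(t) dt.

138.71875

Subinterval widths: 0.25, 1, 0.5, 0.25, 0.5, 1.
Left endpoints: 2.5, 2.75, 3.75, 4.25, 4.5, 5.
r(2.5) = 17.5, r(2.75) = 20.625, r(3.75) = 35.625, r(4.25) = 44.625, r(4.5) = 49.5, r(5) = 60.
Sum = Σ Δt_i · r(t_i).
Sum = 138.71875.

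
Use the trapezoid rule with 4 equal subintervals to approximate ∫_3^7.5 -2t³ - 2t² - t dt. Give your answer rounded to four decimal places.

Δt = (7.5 − 3)/4 = 1.125.
f(3) = -75, f(4.125) = -178.53515625, f(5.25) = -349.78125, f(6.375) = -605.82421875, f(7.5) = -963.75.
T_4 = (Δt/2)·[f(t_0) + 2f(t_1) + 2f(t_2) + 2f(t_3) + f(t_4)].
Sum ≈ -1860.2051.

-1860.2051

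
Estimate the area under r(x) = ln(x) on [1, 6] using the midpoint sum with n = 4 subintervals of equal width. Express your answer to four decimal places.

5.8005

Δx = (6 − 1)/4 = 1.25.
Midpoints: 1.625, 2.875, 4.125, 5.375.
r(1.625) ≈ 0.4855, r(2.875) ≈ 1.0561, r(4.125) ≈ 1.4171, r(5.375) ≈ 1.6818.
Sum = Δx · [r(1.625) + r(2.875) + r(4.125) + r(5.375)].
Sum ≈ 5.8005.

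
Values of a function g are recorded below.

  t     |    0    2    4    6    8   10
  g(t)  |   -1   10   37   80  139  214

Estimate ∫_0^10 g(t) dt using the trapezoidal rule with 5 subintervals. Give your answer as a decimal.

745

Δt = 2.
T_5 = (2/2)·[(-1) + 2·10 + 2·37 + 2·80 + 2·139 + 214] = 745.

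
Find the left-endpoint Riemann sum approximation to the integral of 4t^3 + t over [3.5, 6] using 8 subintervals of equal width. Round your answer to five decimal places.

Δt = (6 − 3.5)/8 = 0.3125.
Left endpoints: 3.5, 3.8125, 4.125, 4.4375, 4.75, 5.0625, 5.375, 5.6875.
f(3.5) = 175, f(3.8125) = 230885/1024, f(4.125) = 284.8828125, f(4.4375) = 362455/1024, f(4.75) = 433.4375, f(5.0625) = 536625/1024, f(5.375) = 626.5234375, f(5.6875) = 759395/1024.
Sum = Δt · [f(3.5) + f(3.8125) + f(4.125) + ...].
Sum ≈ 1051.53809.

1051.53809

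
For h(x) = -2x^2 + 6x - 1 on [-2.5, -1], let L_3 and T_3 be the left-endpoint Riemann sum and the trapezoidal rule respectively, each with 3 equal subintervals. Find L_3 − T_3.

L_3 = -32.
T_3 = -27.125.
L_3 − T_3 = -4.875.

-4.875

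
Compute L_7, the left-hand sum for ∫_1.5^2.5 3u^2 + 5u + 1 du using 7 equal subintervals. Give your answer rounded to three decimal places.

22.046

Δu = (2.5 − 1.5)/7 = 1/7.
Left endpoints: 1.5, 23/14, 25/14, 27/14, 29/14, 31/14, 33/14.
f(1.5) = 15.25, f(23/14) = 3393/196, f(25/14) = 3821/196, f(27/14) = 4273/196, f(29/14) = 4749/196, f(31/14) = 5249/196, f(33/14) = 5773/196.
Sum = Δu · [f(1.5) + f(23/14) + f(25/14) + ...].
Sum ≈ 22.046.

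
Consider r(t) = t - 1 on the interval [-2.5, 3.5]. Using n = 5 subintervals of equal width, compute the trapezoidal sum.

Δt = (3.5 − (-2.5))/5 = 1.2.
r(-2.5) = -3.5, r(-1.3) = -2.3, r(-0.1) = -1.1, r(1.1) = 0.1, r(2.3) = 1.3, r(3.5) = 2.5.
T_5 = (Δt/2)·[r(t_0) + 2r(t_1) + ... + 2r(t_{4}) + r(t_5)].
Sum = -3.

-3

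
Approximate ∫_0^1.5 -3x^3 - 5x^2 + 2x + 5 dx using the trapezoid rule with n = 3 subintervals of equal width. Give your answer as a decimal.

Δx = (1.5 − 0)/3 = 0.5.
f(0) = 5, f(0.5) = 4.375, f(1) = -1, f(1.5) = -13.375.
T_3 = (Δx/2)·[f(x_0) + 2f(x_1) + 2f(x_2) + f(x_3)].
Sum = -0.40625.

-0.40625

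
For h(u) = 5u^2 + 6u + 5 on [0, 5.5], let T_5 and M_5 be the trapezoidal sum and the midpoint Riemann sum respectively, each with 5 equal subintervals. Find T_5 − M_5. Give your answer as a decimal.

8.31875

T_5 = 401.0875.
M_5 = 392.76875.
T_5 − M_5 = 8.31875.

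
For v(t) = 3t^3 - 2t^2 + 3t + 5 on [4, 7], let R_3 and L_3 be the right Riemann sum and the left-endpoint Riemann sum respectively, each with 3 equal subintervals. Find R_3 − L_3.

780

R_3 = 1901.
L_3 = 1121.
R_3 − L_3 = 780.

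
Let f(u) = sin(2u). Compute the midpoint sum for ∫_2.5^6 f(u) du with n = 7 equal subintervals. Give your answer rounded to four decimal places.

-0.2921

Δu = (6 − 2.5)/7 = 0.5.
Midpoints: 2.75, 3.25, 3.75, 4.25, 4.75, 5.25, 5.75.
f(2.75) ≈ -0.7055, f(3.25) ≈ 0.2151, f(3.75) ≈ 0.9380, f(4.25) ≈ 0.7985, f(4.75) ≈ -0.0752, f(5.25) ≈ -0.8797, f(5.75) ≈ -0.8755.
Sum = Δu · [f(2.75) + f(3.25) + f(3.75) + ...].
Sum ≈ -0.2921.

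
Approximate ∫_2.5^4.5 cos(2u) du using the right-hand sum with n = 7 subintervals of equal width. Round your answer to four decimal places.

0.4961

Δu = (4.5 − 2.5)/7 = 2/7.
Right endpoints: 39/14, 43/14, 47/14, 51/14, 55/14, 59/14, 4.5.
f(39/14) ≈ 0.7572, f(43/14) ≈ 0.9902, f(47/14) ≈ 0.9085, f(51/14) ≈ 0.5382, f(55/14) ≈ -0.0032, f(59/14) ≈ -0.5435, f(4.5) ≈ -0.9111.
Sum = Δu · [f(39/14) + f(43/14) + f(47/14) + ...].
Sum ≈ 0.4961.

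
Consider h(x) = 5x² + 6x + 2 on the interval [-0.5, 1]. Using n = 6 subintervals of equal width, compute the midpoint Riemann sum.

Δx = (1 − (-0.5))/6 = 0.25.
Midpoints: -0.375, -0.125, 0.125, 0.375, 0.625, 0.875.
h(-0.375) = 0.453125, h(-0.125) = 1.328125, h(0.125) = 2.828125, h(0.375) = 4.953125, h(0.625) = 7.703125, h(0.875) = 11.078125.
Sum = Δx · [h(-0.375) + h(-0.125) + h(0.125) + ...].
Sum = 7.0859375.

7.0859375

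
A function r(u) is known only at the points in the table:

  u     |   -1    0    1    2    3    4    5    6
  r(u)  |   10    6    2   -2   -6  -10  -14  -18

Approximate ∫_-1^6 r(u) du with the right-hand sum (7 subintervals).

Δu = 1.
Sum = 1·[6 + 2 + (-2) + (-6) + (-10) + (-14) + (-18)] = -42.

-42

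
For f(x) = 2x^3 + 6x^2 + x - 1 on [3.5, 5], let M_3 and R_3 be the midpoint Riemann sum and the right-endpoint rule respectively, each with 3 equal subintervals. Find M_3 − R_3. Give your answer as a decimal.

-63.515625

M_3 = 405.609375.
R_3 = 469.125.
M_3 − R_3 = -63.515625.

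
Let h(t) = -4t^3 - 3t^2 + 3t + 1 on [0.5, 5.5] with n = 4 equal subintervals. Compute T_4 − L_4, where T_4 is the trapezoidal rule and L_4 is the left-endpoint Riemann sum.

-462.5

T_4 = -1082.03125.
L_4 = -619.53125.
T_4 − L_4 = -462.5.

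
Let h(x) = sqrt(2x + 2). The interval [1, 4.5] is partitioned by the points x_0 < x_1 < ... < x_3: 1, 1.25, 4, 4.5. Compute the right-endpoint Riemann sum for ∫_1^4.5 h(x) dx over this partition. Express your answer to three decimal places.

Subinterval widths: 0.25, 2.75, 0.5.
Right endpoints: 1.25, 4, 4.5.
h(1.25) ≈ 2.121, h(4) ≈ 3.162, h(4.5) ≈ 3.317.
Sum = Σ Δx_i · h(x_i).
Sum ≈ 10.885.

10.885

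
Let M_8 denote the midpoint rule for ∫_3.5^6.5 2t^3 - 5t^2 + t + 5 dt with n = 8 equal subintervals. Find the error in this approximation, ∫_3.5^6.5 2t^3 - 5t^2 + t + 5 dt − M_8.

Exact integral: ∫_3.5^6.5 f(t) dt = 461.25.
M_8 = 460.37109375.
Error = 461.25 − 460.37109375 = 0.87890625.

0.87890625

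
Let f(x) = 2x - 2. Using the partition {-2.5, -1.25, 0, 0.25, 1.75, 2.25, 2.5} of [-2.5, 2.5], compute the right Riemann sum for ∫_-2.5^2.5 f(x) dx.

-4.25

Subinterval widths: 1.25, 1.25, 0.25, 1.5, 0.5, 0.25.
Right endpoints: -1.25, 0, 0.25, 1.75, 2.25, 2.5.
f(-1.25) = -4.5, f(0) = -2, f(0.25) = -1.5, f(1.75) = 1.5, f(2.25) = 2.5, f(2.5) = 3.
Sum = Σ Δx_i · f(x_i).
Sum = -4.25.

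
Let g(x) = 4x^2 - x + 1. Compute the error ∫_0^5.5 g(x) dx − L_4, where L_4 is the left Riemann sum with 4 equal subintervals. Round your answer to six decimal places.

72.473958

Exact integral: ∫_0^5.5 g(x) dx ≈ 212.20833333.
L_4 = 139.734375.
Error ≈ 212.20833333 − 139.734375 ≈ 72.473958.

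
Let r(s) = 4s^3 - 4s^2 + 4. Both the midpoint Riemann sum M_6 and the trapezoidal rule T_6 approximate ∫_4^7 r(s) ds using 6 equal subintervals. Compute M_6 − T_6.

M_6 = 1781.125.
T_6 = 1792.75.
M_6 − T_6 = -11.625.

-11.625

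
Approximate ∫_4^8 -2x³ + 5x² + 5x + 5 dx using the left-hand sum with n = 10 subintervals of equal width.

-909.44

Δx = (8 − 4)/10 = 0.4.
Left endpoints: 4, 4.4, 4.8, 5.2, 5.6, 6, 6.4, 6.8, 7.2, 7.6.
f(4) = -23, f(4.4) = -46.568, f(4.8) = -76.984, f(5.2) = -115.016, f(5.6) = -161.432, f(6) = -217, f(6.4) = -282.488, f(6.8) = -358.664, f(7.2) = -446.296, f(7.6) = -546.152.
Sum = Δx · [f(4) + f(4.4) + f(4.8) + ...].
Sum = -909.44.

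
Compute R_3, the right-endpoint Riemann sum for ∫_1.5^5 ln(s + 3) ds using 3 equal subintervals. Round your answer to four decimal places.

Δs = (5 − 1.5)/3 = 7/6.
Right endpoints: 8/3, 23/6, 5.
f(8/3) ≈ 1.7346, f(23/6) ≈ 1.9218, f(5) ≈ 2.0794.
Sum = Δs · [f(8/3) + f(23/6) + f(5)].
Sum ≈ 6.6918.

6.6918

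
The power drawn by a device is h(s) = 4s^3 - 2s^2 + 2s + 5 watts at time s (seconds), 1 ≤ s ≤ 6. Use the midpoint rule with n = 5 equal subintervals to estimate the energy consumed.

Δs = (6 − 1)/5 = 1.
Midpoints: 1.5, 2.5, 3.5, 4.5, 5.5.
h(1.5) = 17, h(2.5) = 60, h(3.5) = 159, h(4.5) = 338, h(5.5) = 621.
Sum = Δs · [h(1.5) + h(2.5) + h(3.5) + h(4.5) + h(5.5)].
Sum = 1195.

1195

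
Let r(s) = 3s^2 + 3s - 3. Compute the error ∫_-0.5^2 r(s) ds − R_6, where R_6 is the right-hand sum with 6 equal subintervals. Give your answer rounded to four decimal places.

-4.1233

Exact integral: ∫_-0.5^2 r(s) ds = 6.25.
R_6 ≈ 10.373264.
Error ≈ 6.25 − 10.373264 ≈ -4.1233.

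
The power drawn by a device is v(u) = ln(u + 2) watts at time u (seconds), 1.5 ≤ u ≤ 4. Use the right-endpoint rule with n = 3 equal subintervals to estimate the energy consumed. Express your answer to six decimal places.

4.083604

Δu = (4 − 1.5)/3 = 5/6.
Right endpoints: 7/3, 19/6, 4.
v(7/3) ≈ 1.466337, v(19/6) ≈ 1.642228, v(4) ≈ 1.791759.
Sum = Δu · [v(7/3) + v(19/6) + v(4)].
Sum ≈ 4.083604.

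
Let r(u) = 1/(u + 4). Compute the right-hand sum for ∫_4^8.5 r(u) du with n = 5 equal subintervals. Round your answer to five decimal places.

0.42666

Δu = (8.5 − 4)/5 = 0.9.
Right endpoints: 4.9, 5.8, 6.7, 7.6, 8.5.
r(4.9) = 10/89, r(5.8) = 5/49, r(6.7) = 10/107, r(7.6) = 5/58, r(8.5) = 0.08.
Sum = Δu · [r(4.9) + r(5.8) + r(6.7) + r(7.6) + r(8.5)].
Sum ≈ 0.42666.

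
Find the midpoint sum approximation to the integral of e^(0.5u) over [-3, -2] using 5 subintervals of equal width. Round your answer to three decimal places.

Δu = (-2 − (-3))/5 = 0.2.
Midpoints: -2.9, -2.7, -2.5, -2.3, -2.1.
f(-2.9) ≈ 0.235, f(-2.7) ≈ 0.259, f(-2.5) ≈ 0.287, f(-2.3) ≈ 0.317, f(-2.1) ≈ 0.350.
Sum = Δu · [f(-2.9) + f(-2.7) + f(-2.5) + f(-2.3) + f(-2.1)].
Sum ≈ 0.289.

0.289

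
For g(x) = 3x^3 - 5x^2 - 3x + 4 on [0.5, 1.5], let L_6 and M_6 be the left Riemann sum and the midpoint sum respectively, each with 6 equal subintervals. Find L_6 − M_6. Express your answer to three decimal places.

0.299

L_6 ≈ -0.37731.
M_6 ≈ -0.67593.
L_6 − M_6 ≈ 0.299.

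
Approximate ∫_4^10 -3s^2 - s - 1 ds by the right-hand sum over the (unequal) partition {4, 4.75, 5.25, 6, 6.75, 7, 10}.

-1265.875

Subinterval widths: 0.75, 0.5, 0.75, 0.75, 0.25, 3.
Right endpoints: 4.75, 5.25, 6, 6.75, 7, 10.
f(4.75) = -73.4375, f(5.25) = -88.9375, f(6) = -115, f(6.75) = -144.4375, f(7) = -155, f(10) = -311.
Sum = Σ Δs_i · f(s_i).
Sum = -1265.875.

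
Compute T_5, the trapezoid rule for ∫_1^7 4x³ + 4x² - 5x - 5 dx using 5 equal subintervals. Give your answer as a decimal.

2780.88

Δx = (7 − 1)/5 = 1.2.
f(1) = -2, f(2.2) = 45.952, f(3.4) = 181.456, f(4.6) = 445.984, f(5.8) = 881.008, f(7) = 1528.
T_5 = (Δx/2)·[f(x_0) + 2f(x_1) + ... + 2f(x_{4}) + f(x_5)].
Sum = 2780.88.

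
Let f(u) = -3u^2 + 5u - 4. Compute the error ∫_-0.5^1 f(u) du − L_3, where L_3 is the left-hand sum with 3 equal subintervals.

1.5

Exact integral: ∫_-0.5^1 f(u) du = -5.25.
L_3 = -6.75.
Error = -5.25 − (-6.75) = 1.5.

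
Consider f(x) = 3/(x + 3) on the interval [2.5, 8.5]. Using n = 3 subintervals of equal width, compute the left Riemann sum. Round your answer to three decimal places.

2.522

Δx = (8.5 − 2.5)/3 = 2.
Left endpoints: 2.5, 4.5, 6.5.
f(2.5) = 6/11, f(4.5) = 0.4, f(6.5) = 6/19.
Sum = Δx · [f(2.5) + f(4.5) + f(6.5)].
Sum ≈ 2.522.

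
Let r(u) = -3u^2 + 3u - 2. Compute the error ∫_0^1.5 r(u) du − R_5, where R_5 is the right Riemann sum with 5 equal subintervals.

0.405

Exact integral: ∫_0^1.5 r(u) du = -3.
R_5 = -3.405.
Error = -3 − (-3.405) = 0.405.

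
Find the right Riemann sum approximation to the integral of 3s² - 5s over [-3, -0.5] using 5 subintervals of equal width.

Δs = (-0.5 − (-3))/5 = 0.5.
Right endpoints: -2.5, -2, -1.5, -1, -0.5.
f(-2.5) = 31.25, f(-2) = 22, f(-1.5) = 14.25, f(-1) = 8, f(-0.5) = 3.25.
Sum = Δs · [f(-2.5) + f(-2) + f(-1.5) + f(-1) + f(-0.5)].
Sum = 39.375.

39.375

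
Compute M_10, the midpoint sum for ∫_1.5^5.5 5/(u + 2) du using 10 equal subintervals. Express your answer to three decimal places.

3.809

Δu = (5.5 − 1.5)/10 = 0.4.
Midpoints: 1.7, 2.1, 2.5, 2.9, 3.3, 3.7, 4.1, 4.5, 4.9, 5.3.
f(1.7) = 50/37, f(2.1) = 50/41, f(2.5) = 10/9, f(2.9) = 50/49, f(3.3) = 50/53, f(3.7) = 50/57, f(4.1) = 50/61, f(4.5) = 10/13, f(4.9) = 50/69, f(5.3) = 50/73.
Sum = Δu · [f(1.7) + f(2.1) + f(2.5) + ...].
Sum ≈ 3.809.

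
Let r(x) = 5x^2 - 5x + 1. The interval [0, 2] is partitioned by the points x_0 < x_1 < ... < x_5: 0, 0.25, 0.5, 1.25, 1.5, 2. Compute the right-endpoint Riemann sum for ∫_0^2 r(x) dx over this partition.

8.5625

Subinterval widths: 0.25, 0.25, 0.75, 0.25, 0.5.
Right endpoints: 0.25, 0.5, 1.25, 1.5, 2.
r(0.25) = 0.0625, r(0.5) = -0.25, r(1.25) = 2.5625, r(1.5) = 4.75, r(2) = 11.
Sum = Σ Δx_i · r(x_i).
Sum = 8.5625.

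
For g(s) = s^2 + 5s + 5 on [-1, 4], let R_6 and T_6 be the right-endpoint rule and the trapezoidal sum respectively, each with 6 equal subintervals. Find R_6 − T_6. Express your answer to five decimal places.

R_6 ≈ 101.4120370.
T_6 ≈ 84.7453704.
R_6 − T_6 ≈ 16.66667.

16.66667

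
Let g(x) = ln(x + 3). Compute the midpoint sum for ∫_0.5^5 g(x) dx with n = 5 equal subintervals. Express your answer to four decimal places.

Δx = (5 − 0.5)/5 = 0.9.
Midpoints: 0.95, 1.85, 2.75, 3.65, 4.55.
g(0.95) ≈ 1.3737, g(1.85) ≈ 1.5790, g(2.75) ≈ 1.7492, g(3.65) ≈ 1.8946, g(4.55) ≈ 2.0215.
Sum = Δx · [g(0.95) + g(1.85) + g(2.75) + g(3.65) + g(4.55)].
Sum ≈ 7.7563.

7.7563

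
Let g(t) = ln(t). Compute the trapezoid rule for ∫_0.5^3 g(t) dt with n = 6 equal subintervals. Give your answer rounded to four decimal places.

Δt = (3 − 0.5)/6 = 5/12.
g(0.5) ≈ -0.6931, g(11/12) ≈ -0.0870, g(4/3) ≈ 0.2877, g(1.75) ≈ 0.5596, g(13/6) ≈ 0.7732, g(31/12) ≈ 0.9491, g(3) ≈ 1.0986.
T_6 = (Δt/2)·[g(t_0) + 2g(t_1) + ... + 2g(t_{5}) + g(t_6)].
Sum ≈ 1.1189.

1.1189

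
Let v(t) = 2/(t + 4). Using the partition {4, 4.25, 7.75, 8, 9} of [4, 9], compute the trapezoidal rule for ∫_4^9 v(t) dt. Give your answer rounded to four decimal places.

0.9860

Subinterval widths: 0.25, 3.5, 0.25, 1.
v(4) = 0.25, v(4.25) = 8/33, v(7.75) = 8/47, v(8) = 1/6, v(9) = 2/13.
On each subinterval the trapezoid contributes (Δt_i/2)·[v(t_{i-1}) + v(t_i)].
Sum ≈ 0.9860.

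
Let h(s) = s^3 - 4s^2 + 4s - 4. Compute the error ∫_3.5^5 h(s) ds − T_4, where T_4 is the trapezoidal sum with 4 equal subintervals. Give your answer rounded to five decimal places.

-0.30762

Exact integral: ∫_3.5^5 h(s) ds = 28.734375.
T_4 ≈ 29.0419922.
Error ≈ 28.734375 − 29.0419922 ≈ -0.30762.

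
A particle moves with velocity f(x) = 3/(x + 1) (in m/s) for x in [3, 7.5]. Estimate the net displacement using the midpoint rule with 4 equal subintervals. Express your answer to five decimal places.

Δx = (7.5 − 3)/4 = 1.125.
Midpoints: 3.5625, 4.6875, 5.8125, 6.9375.
f(3.5625) = 48/73, f(4.6875) = 48/91, f(5.8125) = 48/109, f(6.9375) = 48/127.
Sum = Δx · [f(3.5625) + f(4.6875) + f(5.8125) + f(6.9375)].
Sum ≈ 2.25374.

2.25374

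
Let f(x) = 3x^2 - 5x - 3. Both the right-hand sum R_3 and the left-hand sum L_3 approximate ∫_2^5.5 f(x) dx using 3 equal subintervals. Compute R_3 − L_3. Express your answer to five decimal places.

71.45833

R_3 ≈ 120.3611111.
L_3 ≈ 48.9027778.
R_3 − L_3 ≈ 71.45833.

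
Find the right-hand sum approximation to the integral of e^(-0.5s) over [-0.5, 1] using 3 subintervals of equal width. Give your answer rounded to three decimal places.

Δs = (1 − (-0.5))/3 = 0.5.
Right endpoints: 0, 0.5, 1.
f(0) ≈ 1.000, f(0.5) ≈ 0.779, f(1) ≈ 0.607.
Sum = Δs · [f(0) + f(0.5) + f(1)].
Sum ≈ 1.193.

1.193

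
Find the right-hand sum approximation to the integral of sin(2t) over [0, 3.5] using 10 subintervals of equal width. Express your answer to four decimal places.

Δt = (3.5 − 0)/10 = 0.35.
Right endpoints: 0.35, 0.7, 1.05, 1.4, 1.75, 2.1, 2.45, 2.8, 3.15, 3.5.
f(0.35) ≈ 0.6442, f(0.7) ≈ 0.9854, f(1.05) ≈ 0.8632, f(1.4) ≈ 0.3350, f(1.75) ≈ -0.3508, f(2.1) ≈ -0.8716, f(2.45) ≈ -0.9825, f(2.8) ≈ -0.6313, f(3.15) ≈ 0.0168, f(3.5) ≈ 0.6570.
Sum = Δt · [f(0.35) + f(0.7) + f(1.05) + ...].
Sum ≈ 0.2330.

0.2330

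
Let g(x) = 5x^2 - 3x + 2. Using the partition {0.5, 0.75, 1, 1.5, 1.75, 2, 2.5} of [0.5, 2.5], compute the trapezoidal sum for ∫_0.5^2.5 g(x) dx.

21.09375

Subinterval widths: 0.25, 0.25, 0.5, 0.25, 0.25, 0.5.
g(0.5) = 1.75, g(0.75) = 2.5625, g(1) = 4, g(1.5) = 8.75, g(1.75) = 12.0625, g(2) = 16, g(2.5) = 25.75.
On each subinterval the trapezoid contributes (Δx_i/2)·[g(x_{i-1}) + g(x_i)].
Sum = 21.09375.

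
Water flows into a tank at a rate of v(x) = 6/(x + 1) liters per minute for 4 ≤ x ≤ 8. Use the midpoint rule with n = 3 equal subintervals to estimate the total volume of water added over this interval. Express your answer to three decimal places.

3.515

Δx = (8 − 4)/3 = 4/3.
Midpoints: 14/3, 6, 22/3.
v(14/3) = 18/17, v(6) = 6/7, v(22/3) = 0.72.
Sum = Δx · [v(14/3) + v(6) + v(22/3)].
Sum ≈ 3.515.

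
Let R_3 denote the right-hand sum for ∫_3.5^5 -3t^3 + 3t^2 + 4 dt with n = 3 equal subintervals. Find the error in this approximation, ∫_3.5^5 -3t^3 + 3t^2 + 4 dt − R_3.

54.234375

Exact integral: ∫_3.5^5 f(t) dt = -268.078125.
R_3 = -322.3125.
Error = -268.078125 − (-322.3125) = 54.234375.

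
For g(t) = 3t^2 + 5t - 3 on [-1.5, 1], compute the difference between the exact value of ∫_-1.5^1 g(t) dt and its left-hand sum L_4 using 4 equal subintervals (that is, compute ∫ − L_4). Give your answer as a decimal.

Exact integral: ∫_-1.5^1 g(t) dt = -6.25.
L_4 = -8.49609375.
Error = -6.25 − (-8.49609375) = 2.24609375.

2.24609375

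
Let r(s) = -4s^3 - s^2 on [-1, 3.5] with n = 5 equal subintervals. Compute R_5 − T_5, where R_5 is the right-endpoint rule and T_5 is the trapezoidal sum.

-84.0375

R_5 = -257.445.
T_5 = -173.4075.
R_5 − T_5 = -84.0375.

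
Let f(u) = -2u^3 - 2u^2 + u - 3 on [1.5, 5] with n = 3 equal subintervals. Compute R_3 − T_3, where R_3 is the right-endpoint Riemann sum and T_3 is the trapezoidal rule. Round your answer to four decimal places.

-166.3958

R_3 ≈ -573.643519.
T_3 ≈ -407.247685.
R_3 − T_3 ≈ -166.3958.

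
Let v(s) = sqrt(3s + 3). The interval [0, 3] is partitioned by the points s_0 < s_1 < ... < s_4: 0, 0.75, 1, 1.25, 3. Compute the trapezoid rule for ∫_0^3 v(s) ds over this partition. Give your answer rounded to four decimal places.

Subinterval widths: 0.75, 0.25, 0.25, 1.75.
v(0) ≈ 1.7321, v(0.75) ≈ 2.2913, v(1) ≈ 2.4495, v(1.25) ≈ 2.5981, v(3) ≈ 3.4641.
On each subinterval the trapezoid contributes (Δs_i/2)·[v(s_{i-1}) + v(s_i)].
Sum ≈ 8.0367.

8.0367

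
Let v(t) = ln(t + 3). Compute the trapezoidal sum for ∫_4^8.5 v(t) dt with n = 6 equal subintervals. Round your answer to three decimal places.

Δt = (8.5 − 4)/6 = 0.75.
v(4) ≈ 1.946, v(4.75) ≈ 2.048, v(5.5) ≈ 2.140, v(6.25) ≈ 2.225, v(7) ≈ 2.303, v(7.75) ≈ 2.375, v(8.5) ≈ 2.442.
T_6 = (Δt/2)·[v(t_0) + 2v(t_1) + ... + 2v(t_{5}) + v(t_6)].
Sum ≈ 9.963.

9.963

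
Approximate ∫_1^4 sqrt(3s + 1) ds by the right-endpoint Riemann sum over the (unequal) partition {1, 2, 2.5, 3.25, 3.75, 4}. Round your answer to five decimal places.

9.21392

Subinterval widths: 1, 0.5, 0.75, 0.5, 0.25.
Right endpoints: 2, 2.5, 3.25, 3.75, 4.
f(2) ≈ 2.64575, f(2.5) ≈ 2.91548, f(3.25) ≈ 3.27872, f(3.75) ≈ 3.50000, f(4) ≈ 3.60555.
Sum = Σ Δs_i · f(s_i).
Sum ≈ 9.21392.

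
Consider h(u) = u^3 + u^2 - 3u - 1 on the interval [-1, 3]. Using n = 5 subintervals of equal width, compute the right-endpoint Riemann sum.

24.64

Δu = (3 − (-1))/5 = 0.8.
Right endpoints: -0.2, 0.6, 1.4, 2.2, 3.
h(-0.2) = -0.368, h(0.6) = -2.224, h(1.4) = -0.496, h(2.2) = 7.888, h(3) = 26.
Sum = Δu · [h(-0.2) + h(0.6) + h(1.4) + h(2.2) + h(3)].
Sum = 24.64.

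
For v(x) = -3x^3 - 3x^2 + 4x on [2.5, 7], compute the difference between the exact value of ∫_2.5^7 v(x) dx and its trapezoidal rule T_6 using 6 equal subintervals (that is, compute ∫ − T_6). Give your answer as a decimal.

19.30078125

Exact integral: ∫_2.5^7 v(x) dx = -2013.328125.
T_6 = -2032.62890625.
Error = -2013.328125 − (-2032.62890625) = 19.30078125.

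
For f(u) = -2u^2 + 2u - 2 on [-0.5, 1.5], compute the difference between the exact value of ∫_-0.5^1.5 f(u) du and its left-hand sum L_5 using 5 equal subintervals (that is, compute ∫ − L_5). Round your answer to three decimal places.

Exact integral: ∫_-0.5^1.5 f(u) du ≈ -4.33333.
L_5 = -4.44.
Error ≈ -4.33333 − (-4.44) ≈ 0.107.

0.107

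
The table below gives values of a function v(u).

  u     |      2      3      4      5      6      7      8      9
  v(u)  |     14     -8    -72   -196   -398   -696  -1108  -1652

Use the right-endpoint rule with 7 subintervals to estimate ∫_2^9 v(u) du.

Δu = 1.
Sum = 1·[(-8) + (-72) + (-196) + (-398) + (-696) + (-1108) + (-1652)] = -4130.

-4130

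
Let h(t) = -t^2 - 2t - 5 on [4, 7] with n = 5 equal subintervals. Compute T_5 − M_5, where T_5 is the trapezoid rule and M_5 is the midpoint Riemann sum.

T_5 = -141.18.
M_5 = -140.91.
T_5 − M_5 = -0.27.

-0.27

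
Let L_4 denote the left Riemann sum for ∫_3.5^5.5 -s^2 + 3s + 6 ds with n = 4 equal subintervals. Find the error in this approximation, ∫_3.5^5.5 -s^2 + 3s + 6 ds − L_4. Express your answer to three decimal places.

Exact integral: ∫_3.5^5.5 f(s) ds ≈ -2.16667.
L_4 = 0.75.
Error ≈ -2.16667 − 0.75 ≈ -2.917.

-2.917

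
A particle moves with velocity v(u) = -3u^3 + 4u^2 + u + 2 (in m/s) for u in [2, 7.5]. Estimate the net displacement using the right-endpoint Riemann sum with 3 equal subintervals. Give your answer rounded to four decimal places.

Δu = (7.5 − 2)/3 = 11/6.
Right endpoints: 23/6, 17/3, 7.5.
v(23/6) = -104.375, v(17/3) = -3688/9, v(7.5) = -1031.125.
Sum = Δu · [v(23/6) + v(17/3) + v(7.5)].
Sum ≈ -2833.0093.

-2833.0093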